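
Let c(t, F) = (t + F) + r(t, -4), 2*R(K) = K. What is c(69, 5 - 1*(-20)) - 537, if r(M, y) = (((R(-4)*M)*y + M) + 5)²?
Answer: 391433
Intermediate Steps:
R(K) = K/2
r(M, y) = (5 + M - 2*M*y)² (r(M, y) = (((((½)*(-4))*M)*y + M) + 5)² = (((-2*M)*y + M) + 5)² = ((-2*M*y + M) + 5)² = ((M - 2*M*y) + 5)² = (5 + M - 2*M*y)²)
c(t, F) = F + t + (5 + 9*t)² (c(t, F) = (t + F) + (5 + t - 2*t*(-4))² = (F + t) + (5 + t + 8*t)² = (F + t) + (5 + 9*t)² = F + t + (5 + 9*t)²)
c(69, 5 - 1*(-20)) - 537 = ((5 - 1*(-20)) + 69 + (5 + 9*69)²) - 537 = ((5 + 20) + 69 + (5 + 621)²) - 537 = (25 + 69 + 626²) - 537 = (25 + 69 + 391876) - 537 = 391970 - 537 = 391433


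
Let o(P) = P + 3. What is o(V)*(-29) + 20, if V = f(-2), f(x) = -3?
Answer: 20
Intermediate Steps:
V = -3
o(P) = 3 + P
o(V)*(-29) + 20 = (3 - 3)*(-29) + 20 = 0*(-29) + 20 = 0 + 20 = 20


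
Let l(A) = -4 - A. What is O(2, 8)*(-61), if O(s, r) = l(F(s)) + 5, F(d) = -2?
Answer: -183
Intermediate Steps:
O(s, r) = 3 (O(s, r) = (-4 - 1*(-2)) + 5 = (-4 + 2) + 5 = -2 + 5 = 3)
O(2, 8)*(-61) = 3*(-61) = -183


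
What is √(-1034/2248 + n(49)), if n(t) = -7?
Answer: I*√2356185/562 ≈ 2.7313*I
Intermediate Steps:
√(-1034/2248 + n(49)) = √(-1034/2248 - 7) = √(-1034*1/2248 - 7) = √(-517/1124 - 7) = √(-8385/1124) = I*√2356185/562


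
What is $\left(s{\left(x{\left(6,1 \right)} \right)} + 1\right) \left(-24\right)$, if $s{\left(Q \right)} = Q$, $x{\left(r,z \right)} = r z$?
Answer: $-168$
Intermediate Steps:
$\left(s{\left(x{\left(6,1 \right)} \right)} + 1\right) \left(-24\right) = \left(6 \cdot 1 + 1\right) \left(-24\right) = \left(6 + 1\right) \left(-24\right) = 7 \left(-24\right) = -168$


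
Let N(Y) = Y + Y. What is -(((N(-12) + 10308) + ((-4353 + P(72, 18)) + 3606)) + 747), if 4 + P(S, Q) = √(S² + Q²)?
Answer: -10280 - 18*√17 ≈ -10354.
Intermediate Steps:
N(Y) = 2*Y
P(S, Q) = -4 + √(Q² + S²) (P(S, Q) = -4 + √(S² + Q²) = -4 + √(Q² + S²))
-(((N(-12) + 10308) + ((-4353 + P(72, 18)) + 3606)) + 747) = -(((2*(-12) + 10308) + ((-4353 + (-4 + √(18² + 72²))) + 3606)) + 747) = -(((-24 + 10308) + ((-4353 + (-4 + √(324 + 5184))) + 3606)) + 747) = -((10284 + ((-4353 + (-4 + √5508)) + 3606)) + 747) = -((10284 + ((-4353 + (-4 + 18*√17)) + 3606)) + 747) = -((10284 + ((-4357 + 18*√17) + 3606)) + 747) = -((10284 + (-751 + 18*√17)) + 747) = -((9533 + 18*√17) + 747) = -(10280 + 18*√17) = -10280 - 18*√17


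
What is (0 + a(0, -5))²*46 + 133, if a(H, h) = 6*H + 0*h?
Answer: 133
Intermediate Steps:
a(H, h) = 6*H (a(H, h) = 6*H + 0 = 6*H)
(0 + a(0, -5))²*46 + 133 = (0 + 6*0)²*46 + 133 = (0 + 0)²*46 + 133 = 0²*46 + 133 = 0*46 + 133 = 0 + 133 = 133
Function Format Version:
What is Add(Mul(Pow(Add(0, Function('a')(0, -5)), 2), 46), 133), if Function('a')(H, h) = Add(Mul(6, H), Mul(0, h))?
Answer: 133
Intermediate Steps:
Function('a')(H, h) = Mul(6, H) (Function('a')(H, h) = Add(Mul(6, H), 0) = Mul(6, H))
Add(Mul(Pow(Add(0, Function('a')(0, -5)), 2), 46), 133) = Add(Mul(Pow(Add(0, Mul(6, 0)), 2), 46), 133) = Add(Mul(Pow(Add(0, 0), 2), 46), 133) = Add(Mul(Pow(0, 2), 46), 133) = Add(Mul(0, 46), 133) = Add(0, 133) = 133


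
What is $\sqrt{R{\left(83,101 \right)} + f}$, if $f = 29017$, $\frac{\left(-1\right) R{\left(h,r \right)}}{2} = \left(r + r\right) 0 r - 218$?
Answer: $\sqrt{29453} \approx 171.62$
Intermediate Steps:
$R{\left(h,r \right)} = 436$ ($R{\left(h,r \right)} = - 2 \left(\left(r + r\right) 0 r - 218\right) = - 2 \left(2 r 0 r - 218\right) = - 2 \left(0 r - 218\right) = - 2 \left(0 - 218\right) = \left(-2\right) \left(-218\right) = 436$)
$\sqrt{R{\left(83,101 \right)} + f} = \sqrt{436 + 29017} = \sqrt{29453}$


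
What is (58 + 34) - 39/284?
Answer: 26089/284 ≈ 91.863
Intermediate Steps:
(58 + 34) - 39/284 = 92 - 39*1/284 = 92 - 39/284 = 26089/284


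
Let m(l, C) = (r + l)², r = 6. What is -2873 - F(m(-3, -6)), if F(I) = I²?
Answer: -2954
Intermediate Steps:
m(l, C) = (6 + l)²
-2873 - F(m(-3, -6)) = -2873 - ((6 - 3)²)² = -2873 - (3²)² = -2873 - 1*9² = -2873 - 1*81 = -2873 - 81 = -2954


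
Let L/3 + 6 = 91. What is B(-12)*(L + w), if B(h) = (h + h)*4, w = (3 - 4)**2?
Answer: -24576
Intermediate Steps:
L = 255 (L = -18 + 3*91 = -18 + 273 = 255)
w = 1 (w = (-1)**2 = 1)
B(h) = 8*h (B(h) = (2*h)*4 = 8*h)
B(-12)*(L + w) = (8*(-12))*(255 + 1) = -96*256 = -24576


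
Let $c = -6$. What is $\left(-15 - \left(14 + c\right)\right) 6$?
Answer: $-138$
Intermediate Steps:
$\left(-15 - \left(14 + c\right)\right) 6 = \left(-15 - 8\right) 6 = \left(-23\right) 6 = -138$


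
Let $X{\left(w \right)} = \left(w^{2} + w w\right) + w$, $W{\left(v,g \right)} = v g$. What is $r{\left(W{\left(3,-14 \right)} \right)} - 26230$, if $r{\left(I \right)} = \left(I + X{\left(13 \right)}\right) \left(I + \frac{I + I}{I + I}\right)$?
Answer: $-38899$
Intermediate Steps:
$W{\left(v,g \right)} = g v$
$X{\left(w \right)} = w + 2 w^{2}$ ($X{\left(w \right)} = \left(w^{2} + w^{2}\right) + w = 2 w^{2} + w = w + 2 w^{2}$)
$r{\left(I \right)} = \left(1 + I\right) \left(351 + I\right)$ ($r{\left(I \right)} = \left(I + 13 \left(1 + 2 \cdot 13\right)\right) \left(I + \frac{I + I}{I + I}\right) = \left(I + 13 \left(1 + 26\right)\right) \left(I + \frac{2 I}{2 I}\right) = \left(I + 13 \cdot 27\right) \left(I + 2 I \frac{1}{2 I}\right) = \left(I + 351\right) \left(I + 1\right) = \left(351 + I\right) \left(1 + I\right) = \left(1 + I\right) \left(351 + I\right)$)
$r{\left(W{\left(3,-14 \right)} \right)} - 26230 = \left(351 + \left(\left(-14\right) 3\right)^{2} + 352 \left(\left(-14\right) 3\right)\right) - 26230 = \left(351 + \left(-42\right)^{2} + 352 \left(-42\right)\right) - 26230 = \left(351 + 1764 - 14784\right) - 26230 = -12669 - 26230 = -38899$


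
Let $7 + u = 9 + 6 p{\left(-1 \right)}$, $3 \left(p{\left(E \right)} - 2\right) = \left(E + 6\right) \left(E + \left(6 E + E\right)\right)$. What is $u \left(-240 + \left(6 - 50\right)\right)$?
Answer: $18744$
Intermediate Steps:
$p{\left(E \right)} = 2 + \frac{8 E \left(6 + E\right)}{3}$ ($p{\left(E \right)} = 2 + \frac{\left(E + 6\right) \left(E + \left(6 E + E\right)\right)}{3} = 2 + \frac{\left(6 + E\right) \left(E + 7 E\right)}{3} = 2 + \frac{\left(6 + E\right) 8 E}{3} = 2 + \frac{8 E \left(6 + E\right)}{3}$)
$u = -66$ ($u = -7 + \left(9 + 6 \left(2 + 16 \left(-1\right) + \frac{8 \left(-1\right)^{2}}{3}\right)\right) = -7 + \left(9 + 6 \left(2 - 16 + \frac{8}{3} \cdot 1\right)\right) = -7 + \left(9 + 6 \left(2 - 16 + \frac{8}{3}\right)\right) = -7 + \left(9 + 6 \left(- \frac{34}{3}\right)\right) = -7 + \left(9 - 68\right) = -7 - 59 = -66$)
$u \left(-240 + \left(6 - 50\right)\right) = - 66 \left(-240 + \left(6 - 50\right)\right) = - 66 \left(-240 - 44\right) = \left(-66\right) \left(-284\right) = 18744$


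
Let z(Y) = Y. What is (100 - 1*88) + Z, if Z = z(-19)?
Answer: -7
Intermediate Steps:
Z = -19
(100 - 1*88) + Z = (100 - 1*88) - 19 = (100 - 88) - 19 = 12 - 19 = -7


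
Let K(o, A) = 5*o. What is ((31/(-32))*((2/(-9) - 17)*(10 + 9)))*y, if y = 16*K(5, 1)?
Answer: 2282375/18 ≈ 1.2680e+5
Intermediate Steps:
y = 400 (y = 16*(5*5) = 16*25 = 400)
((31/(-32))*((2/(-9) - 17)*(10 + 9)))*y = ((31/(-32))*((2/(-9) - 17)*(10 + 9)))*400 = ((31*(-1/32))*((2*(-⅑) - 17)*19))*400 = -31*(-2/9 - 17)*19/32*400 = -(-4805)*19/288*400 = -31/32*(-2945/9)*400 = (91295/288)*400 = 2282375/18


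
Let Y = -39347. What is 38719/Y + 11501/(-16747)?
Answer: -1100956940/658944209 ≈ -1.6708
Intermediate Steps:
38719/Y + 11501/(-16747) = 38719/(-39347) + 11501/(-16747) = 38719*(-1/39347) + 11501*(-1/16747) = -38719/39347 - 11501/16747 = -1100956940/658944209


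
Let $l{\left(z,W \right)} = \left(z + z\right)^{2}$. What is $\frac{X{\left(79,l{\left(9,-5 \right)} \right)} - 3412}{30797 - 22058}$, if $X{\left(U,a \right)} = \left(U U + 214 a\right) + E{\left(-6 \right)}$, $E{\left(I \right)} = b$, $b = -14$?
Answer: $\frac{72151}{8739} \approx 8.2562$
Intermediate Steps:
$E{\left(I \right)} = -14$
$l{\left(z,W \right)} = 4 z^{2}$ ($l{\left(z,W \right)} = \left(2 z\right)^{2} = 4 z^{2}$)
$X{\left(U,a \right)} = -14 + U^{2} + 214 a$ ($X{\left(U,a \right)} = \left(U U + 214 a\right) - 14 = \left(U^{2} + 214 a\right) - 14 = -14 + U^{2} + 214 a$)
$\frac{X{\left(79,l{\left(9,-5 \right)} \right)} - 3412}{30797 - 22058} = \frac{\left(-14 + 79^{2} + 214 \cdot 4 \cdot 9^{2}\right) - 3412}{30797 - 22058} = \frac{\left(-14 + 6241 + 214 \cdot 4 \cdot 81\right) - 3412}{8739} = \left(\left(-14 + 6241 + 214 \cdot 324\right) - 3412\right) \frac{1}{8739} = \left(\left(-14 + 6241 + 69336\right) - 3412\right) \frac{1}{8739} = \left(75563 - 3412\right) \frac{1}{8739} = 72151 \cdot \frac{1}{8739} = \frac{72151}{8739}$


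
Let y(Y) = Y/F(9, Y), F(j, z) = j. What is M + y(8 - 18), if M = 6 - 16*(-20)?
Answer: 2924/9 ≈ 324.89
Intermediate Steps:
M = 326 (M = 6 + 320 = 326)
y(Y) = Y/9
M + y(8 - 18) = 326 + (8 - 18)/9 = 326 + (1/9)*(-10) = 326 - 10/9 = 2924/9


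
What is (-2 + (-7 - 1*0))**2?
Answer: 81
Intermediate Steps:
(-2 + (-7 - 1*0))**2 = (-2 + (-7 + 0))**2 = (-2 - 7)**2 = (-9)**2 = 81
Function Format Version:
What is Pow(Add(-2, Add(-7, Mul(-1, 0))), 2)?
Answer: 81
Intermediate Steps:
Pow(Add(-2, Add(-7, Mul(-1, 0))), 2) = Pow(Add(-2, Add(-7, 0)), 2) = Pow(Add(-2, -7), 2) = Pow(-9, 2) = 81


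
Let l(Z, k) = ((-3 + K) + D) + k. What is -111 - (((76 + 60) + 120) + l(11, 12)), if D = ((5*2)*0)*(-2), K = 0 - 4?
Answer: -372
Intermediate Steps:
K = -4
D = 0 (D = (10*0)*(-2) = 0*(-2) = 0)
l(Z, k) = -7 + k (l(Z, k) = ((-3 - 4) + 0) + k = (-7 + 0) + k = -7 + k)
-111 - (((76 + 60) + 120) + l(11, 12)) = -111 - (((76 + 60) + 120) + (-7 + 12)) = -111 - ((136 + 120) + 5) = -111 - (256 + 5) = -111 - 1*261 = -111 - 261 = -372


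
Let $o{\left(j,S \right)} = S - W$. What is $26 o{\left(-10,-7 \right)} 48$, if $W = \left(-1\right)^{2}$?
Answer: $-9984$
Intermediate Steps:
$W = 1$
$o{\left(j,S \right)} = -1 + S$ ($o{\left(j,S \right)} = S - 1 = -1 + S$)
$26 o{\left(-10,-7 \right)} 48 = 26 \left(-1 - 7\right) 48 = 26 \left(-8\right) 48 = \left(-208\right) 48 = -9984$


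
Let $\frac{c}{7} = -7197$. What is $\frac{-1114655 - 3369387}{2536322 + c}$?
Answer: $- \frac{4484042}{2485943} \approx -1.8038$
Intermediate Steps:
$c = -50379$ ($c = 7 \left(-7197\right) = -50379$)
$\frac{-1114655 - 3369387}{2536322 + c} = \frac{-1114655 - 3369387}{2536322 - 50379} = - \frac{4484042}{2485943}$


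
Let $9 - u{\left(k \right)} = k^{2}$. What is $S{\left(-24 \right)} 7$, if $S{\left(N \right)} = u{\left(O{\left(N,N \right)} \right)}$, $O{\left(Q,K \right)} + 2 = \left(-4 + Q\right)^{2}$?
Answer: $-4280605$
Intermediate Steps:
$O{\left(Q,K \right)} = -2 + \left(-4 + Q\right)^{2}$
$u{\left(k \right)} = 9 - k^{2}$
$S{\left(N \right)} = 9 - \left(-2 + \left(-4 + N\right)^{2}\right)^{2}$
$S{\left(-24 \right)} 7 = \left(9 - \left(-2 + \left(-4 - 24\right)^{2}\right)^{2}\right) 7 = \left(9 - \left(-2 + \left(-28\right)^{2}\right)^{2}\right) 7 = \left(9 - \left(-2 + 784\right)^{2}\right) 7 = \left(9 - 782^{2}\right) 7 = \left(9 - 611524\right) 7 = \left(-611515\right) 7 = -4280605$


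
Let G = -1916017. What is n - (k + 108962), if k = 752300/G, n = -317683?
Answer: -817458320665/1916017 ≈ -4.2664e+5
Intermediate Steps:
k = -752300/1916017 (k = 752300/(-1916017) = 752300*(-1/1916017) = -752300/1916017 ≈ -0.39264)
n - (k + 108962) = -317683 - (-752300/1916017 + 108962) = -317683 - 1*208772292054/1916017 = -317683 - 208772292054/1916017 = -817458320665/1916017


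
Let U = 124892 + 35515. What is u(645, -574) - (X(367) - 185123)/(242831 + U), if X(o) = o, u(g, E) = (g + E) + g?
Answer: 13131962/18329 ≈ 716.46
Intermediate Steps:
u(g, E) = E + 2*g (u(g, E) = (E + g) + g = E + 2*g)
U = 160407
u(645, -574) - (X(367) - 185123)/(242831 + U) = (-574 + 2*645) - (367 - 185123)/(242831 + 160407) = (-574 + 1290) - (-184756)/403238 = 716 - (-184756)/403238 = 716 - 1*(-8398/18329) = 716 + 8398/18329 = 13131962/18329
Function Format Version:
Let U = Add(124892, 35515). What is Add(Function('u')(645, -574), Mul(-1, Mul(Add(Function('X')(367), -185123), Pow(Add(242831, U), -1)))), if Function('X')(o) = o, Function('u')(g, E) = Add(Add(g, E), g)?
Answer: Rational(13131962, 18329) ≈ 716.46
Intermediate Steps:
Function('u')(g, E) = Add(E, Mul(2, g)) (Function('u')(g, E) = Add(Add(E, g), g) = Add(E, Mul(2, g)))
U = 160407
Add(Function('u')(645, -574), Mul(-1, Mul(Add(Function('X')(367), -185123), Pow(Add(242831, U), -1)))) = Add(Add(-574, Mul(2, 645)), Mul(-1, Mul(Add(367, -185123), Pow(Add(242831, 160407), -1)))) = Add(Add(-574, 1290), Mul(-1, Mul(-184756, Pow(403238, -1)))) = Add(716, Mul(-1, Mul(-184756, Rational(1, 403238)))) = Add(716, Mul(-1, Rational(-8398, 18329))) = Add(716, Rational(8398, 18329)) = Rational(13131962, 18329)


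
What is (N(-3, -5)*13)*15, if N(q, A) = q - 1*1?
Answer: -780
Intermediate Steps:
N(q, A) = -1 + q (N(q, A) = q - 1 = -1 + q)
(N(-3, -5)*13)*15 = ((-1 - 3)*13)*15 = -4*13*15 = -52*15 = -780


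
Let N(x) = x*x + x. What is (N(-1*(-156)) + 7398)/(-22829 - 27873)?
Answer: -15945/25351 ≈ -0.62897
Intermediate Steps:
N(x) = x + x**2 (N(x) = x**2 + x = x + x**2)
(N(-1*(-156)) + 7398)/(-22829 - 27873) = ((-1*(-156))*(1 - 1*(-156)) + 7398)/(-22829 - 27873) = (156*(1 + 156) + 7398)/(-50702) = (156*157 + 7398)*(-1/50702) = (24492 + 7398)*(-1/50702) = 31890*(-1/50702) = -15945/25351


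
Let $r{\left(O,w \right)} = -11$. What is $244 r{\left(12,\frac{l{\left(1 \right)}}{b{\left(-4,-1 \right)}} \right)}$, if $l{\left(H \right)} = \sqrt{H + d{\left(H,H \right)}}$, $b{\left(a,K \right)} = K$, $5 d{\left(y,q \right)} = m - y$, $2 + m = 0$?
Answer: $-2684$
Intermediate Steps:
$m = -2$ ($m = -2 + 0 = -2$)
$d{\left(y,q \right)} = - \frac{2}{5} - \frac{y}{5}$ ($d{\left(y,q \right)} = \frac{-2 - y}{5} = - \frac{2}{5} - \frac{y}{5}$)
$l{\left(H \right)} = \sqrt{- \frac{2}{5} + \frac{4 H}{5}}$ ($l{\left(H \right)} = \sqrt{H - \left(\frac{2}{5} + \frac{H}{5}\right)} = \sqrt{- \frac{2}{5} + \frac{4 H}{5}}$)
$244 r{\left(12,\frac{l{\left(1 \right)}}{b{\left(-4,-1 \right)}} \right)} = 244 \left(-11\right) = -2684$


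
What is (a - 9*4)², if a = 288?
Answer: 63504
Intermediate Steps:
(a - 9*4)² = (288 - 9*4)² = (288 - 36)² = 252² = 63504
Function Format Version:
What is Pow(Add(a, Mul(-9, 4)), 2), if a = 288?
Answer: 63504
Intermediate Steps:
Pow(Add(a, Mul(-9, 4)), 2) = Pow(Add(288, Mul(-9, 4)), 2) = Pow(Add(288, -36), 2) = Pow(252, 2) = 63504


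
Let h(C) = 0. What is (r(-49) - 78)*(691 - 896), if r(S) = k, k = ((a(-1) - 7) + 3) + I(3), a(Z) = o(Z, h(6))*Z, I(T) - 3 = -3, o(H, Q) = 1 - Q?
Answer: 17015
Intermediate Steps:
I(T) = 0 (I(T) = 3 - 3 = 0)
a(Z) = Z (a(Z) = (1 - 1*0)*Z = (1 + 0)*Z = 1*Z = Z)
k = -5 (k = ((-1 - 7) + 3) + 0 = (-8 + 3) + 0 = -5 + 0 = -5)
r(S) = -5
(r(-49) - 78)*(691 - 896) = (-5 - 78)*(691 - 896) = -83*(-205) = 17015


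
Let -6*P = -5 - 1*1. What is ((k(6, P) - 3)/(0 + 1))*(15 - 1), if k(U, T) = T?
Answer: -28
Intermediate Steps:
P = 1 (P = -(-5 - 1*1)/6 = -(-5 - 1)/6 = -⅙*(-6) = 1)
((k(6, P) - 3)/(0 + 1))*(15 - 1) = ((1 - 3)/(0 + 1))*(15 - 1) = -2/1*14 = -2*1*14 = -2*14 = -28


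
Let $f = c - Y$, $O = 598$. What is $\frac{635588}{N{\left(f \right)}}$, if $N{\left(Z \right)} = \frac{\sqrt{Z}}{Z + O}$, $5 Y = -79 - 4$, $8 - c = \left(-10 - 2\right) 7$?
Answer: $\frac{2245532404 \sqrt{2715}}{2715} \approx 4.3096 \cdot 10^{7}$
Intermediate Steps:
$c = 92$ ($c = 8 - \left(-10 - 2\right) 7 = 8 - \left(-12\right) 7 = 8 - -84 = 8 + 84 = 92$)
$Y = - \frac{83}{5}$ ($Y = \frac{-79 - 4}{5} = \frac{1}{5} \left(-83\right) = - \frac{83}{5} \approx -16.6$)
$f = \frac{543}{5}$ ($f = 92 - - \frac{83}{5} = 92 + \frac{83}{5} = \frac{543}{5} \approx 108.6$)
$N{\left(Z \right)} = \frac{\sqrt{Z}}{598 + Z}$ ($N{\left(Z \right)} = \frac{\sqrt{Z}}{Z + 598} = \frac{\sqrt{Z}}{598 + Z}$)
$\frac{635588}{N{\left(f \right)}} = \frac{635588}{\sqrt{\frac{543}{5}} \frac{1}{598 + \frac{543}{5}}} = \frac{635588}{\frac{\sqrt{2715}}{5} \frac{1}{\frac{3533}{5}}} = \frac{635588}{\frac{\sqrt{2715}}{5} \cdot \frac{5}{3533}} = \frac{635588}{\frac{1}{3533} \sqrt{2715}} = 635588 \frac{3533 \sqrt{2715}}{2715} = \frac{2245532404 \sqrt{2715}}{2715}$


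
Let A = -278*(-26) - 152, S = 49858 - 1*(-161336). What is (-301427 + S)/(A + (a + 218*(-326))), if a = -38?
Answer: 90233/64030 ≈ 1.4092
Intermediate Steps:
S = 211194 (S = 49858 + 161336 = 211194)
A = 7076 (A = 7228 - 152 = 7076)
(-301427 + S)/(A + (a + 218*(-326))) = (-301427 + 211194)/(7076 + (-38 + 218*(-326))) = -90233/(7076 + (-38 - 71068)) = -90233/(7076 - 71106) = -90233/(-64030) = -90233*(-1/64030) = 90233/64030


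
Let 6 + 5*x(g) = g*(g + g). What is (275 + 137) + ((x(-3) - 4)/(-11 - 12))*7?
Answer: 47436/115 ≈ 412.49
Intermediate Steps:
x(g) = -6/5 + 2*g²/5 (x(g) = -6/5 + (g*(g + g))/5 = -6/5 + (g*(2*g))/5 = -6/5 + (2*g²)/5 = -6/5 + 2*g²/5)
(275 + 137) + ((x(-3) - 4)/(-11 - 12))*7 = (275 + 137) + (((-6/5 + (⅖)*(-3)²) - 4)/(-11 - 12))*7 = 412 + (((-6/5 + (⅖)*9) - 4)/(-23))*7 = 412 + (((-6/5 + 18/5) - 4)*(-1/23))*7 = 412 + ((12/5 - 4)*(-1/23))*7 = 412 - 8/5*(-1/23)*7 = 412 + (8/115)*7 = 412 + 56/115 = 47436/115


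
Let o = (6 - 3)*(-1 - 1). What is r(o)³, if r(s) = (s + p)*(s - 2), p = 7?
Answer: -512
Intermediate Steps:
o = -6 (o = 3*(-2) = -6)
r(s) = (-2 + s)*(7 + s) (r(s) = (s + 7)*(s - 2) = (7 + s)*(-2 + s) = (-2 + s)*(7 + s))
r(o)³ = (-14 + (-6)² + 5*(-6))³ = (-14 + 36 - 30)³ = (-8)³ = -512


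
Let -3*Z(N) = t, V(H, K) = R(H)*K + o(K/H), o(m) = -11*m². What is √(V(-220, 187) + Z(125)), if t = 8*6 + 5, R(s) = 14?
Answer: 7*√190461/60 ≈ 50.915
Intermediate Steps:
V(H, K) = 14*K - 11*K²/H²
t = 53 (t = 48 + 5 = 53)
Z(N) = -53/3 (Z(N) = -⅓*53 = -53/3)
√(V(-220, 187) + Z(125)) = √((14*187 - 11*187²/(-220)²) - 53/3) = √((2618 - 11*1/48400*34969) - 53/3) = √((2618 - 3179/400) - 53/3) = √(1044021/400 - 53/3) = √(3110863/1200) = 7*√190461/60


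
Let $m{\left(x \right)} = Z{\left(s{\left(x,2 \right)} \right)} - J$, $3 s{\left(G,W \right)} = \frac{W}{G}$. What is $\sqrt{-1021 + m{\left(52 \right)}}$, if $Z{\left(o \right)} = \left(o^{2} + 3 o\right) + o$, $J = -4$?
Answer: $\frac{i \sqrt{6187115}}{78} \approx 31.89 i$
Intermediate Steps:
$s{\left(G,W \right)} = \frac{W}{3 G}$ ($s{\left(G,W \right)} = \frac{W \frac{1}{G}}{3} = \frac{W}{3 G}$)
$Z{\left(o \right)} = o^{2} + 4 o$
$m{\left(x \right)} = 4 + \frac{2 \left(4 + \frac{2}{3 x}\right)}{3 x}$ ($m{\left(x \right)} = \frac{1}{3} \cdot 2 \frac{1}{x} \left(4 + \frac{1}{3} \cdot 2 \frac{1}{x}\right) - -4 = \frac{2}{3 x} \left(4 + \frac{2}{3 x}\right) + 4 = \frac{2 \left(4 + \frac{2}{3 x}\right)}{3 x} + 4 = 4 + \frac{2 \left(4 + \frac{2}{3 x}\right)}{3 x}$)
$\sqrt{-1021 + m{\left(52 \right)}} = \sqrt{-1021 + \left(4 + \frac{4}{9 \cdot 2704} + \frac{8}{3 \cdot 52}\right)} = \sqrt{-1021 + \left(4 + \frac{4}{9} \cdot \frac{1}{2704} + \frac{8}{3} \cdot \frac{1}{52}\right)} = \sqrt{-1021 + \left(4 + \frac{1}{6084} + \frac{2}{39}\right)} = \sqrt{-1021 + \frac{24649}{6084}} = \sqrt{- \frac{6187115}{6084}} = \frac{i \sqrt{6187115}}{78}$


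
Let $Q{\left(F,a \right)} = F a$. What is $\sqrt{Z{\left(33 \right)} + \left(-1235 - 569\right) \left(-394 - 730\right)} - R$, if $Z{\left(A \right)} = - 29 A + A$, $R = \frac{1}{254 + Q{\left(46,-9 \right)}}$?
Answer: $\frac{1}{160} + 2 \sqrt{506693} \approx 1423.7$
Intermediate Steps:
$R = - \frac{1}{160}$ ($R = \frac{1}{254 + 46 \left(-9\right)} = \frac{1}{254 - 414} = \frac{1}{-160} = - \frac{1}{160} \approx -0.00625$)
$Z{\left(A \right)} = - 28 A$
$\sqrt{Z{\left(33 \right)} + \left(-1235 - 569\right) \left(-394 - 730\right)} - R = \sqrt{\left(-28\right) 33 + \left(-1235 - 569\right) \left(-394 - 730\right)} - - \frac{1}{160} = \sqrt{-924 - -2027696} + \frac{1}{160} = \sqrt{-924 + 2027696} + \frac{1}{160} = \sqrt{2026772} + \frac{1}{160} = 2 \sqrt{506693} + \frac{1}{160} = \frac{1}{160} + 2 \sqrt{506693}$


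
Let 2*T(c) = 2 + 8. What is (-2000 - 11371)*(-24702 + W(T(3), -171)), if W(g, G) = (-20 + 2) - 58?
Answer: 331306638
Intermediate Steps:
T(c) = 5 (T(c) = (2 + 8)/2 = (1/2)*10 = 5)
W(g, G) = -76 (W(g, G) = -18 - 58 = -76)
(-2000 - 11371)*(-24702 + W(T(3), -171)) = (-2000 - 11371)*(-24702 - 76) = -13371*(-24778) = 331306638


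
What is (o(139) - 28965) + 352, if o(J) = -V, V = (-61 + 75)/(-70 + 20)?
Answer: -715318/25 ≈ -28613.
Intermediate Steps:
V = -7/25 (V = 14/(-50) = 14*(-1/50) = -7/25 ≈ -0.28000)
o(J) = 7/25 (o(J) = -1*(-7/25) = 7/25)
(o(139) - 28965) + 352 = (7/25 - 28965) + 352 = -724118/25 + 352 = -715318/25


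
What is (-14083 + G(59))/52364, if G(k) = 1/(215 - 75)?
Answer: -151663/563920 ≈ -0.26894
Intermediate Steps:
G(k) = 1/140
(-14083 + G(59))/52364 = (-14083 + 1/140)/52364 = -1971619/140*1/52364 = -151663/563920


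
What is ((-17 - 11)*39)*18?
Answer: -19656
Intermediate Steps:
((-17 - 11)*39)*18 = -28*39*18 = -1092*18 = -19656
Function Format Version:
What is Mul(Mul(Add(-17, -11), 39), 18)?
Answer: -19656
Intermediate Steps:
Mul(Mul(Add(-17, -11), 39), 18) = Mul(Mul(-28, 39), 18) = Mul(-1092, 18) = -19656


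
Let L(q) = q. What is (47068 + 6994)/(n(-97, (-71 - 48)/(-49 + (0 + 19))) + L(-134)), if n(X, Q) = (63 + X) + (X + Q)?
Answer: -1621860/7831 ≈ -207.11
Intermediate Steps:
n(X, Q) = 63 + Q + 2*X (n(X, Q) = (63 + X) + (Q + X) = 63 + Q + 2*X)
(47068 + 6994)/(n(-97, (-71 - 48)/(-49 + (0 + 19))) + L(-134)) = (47068 + 6994)/((63 + (-71 - 48)/(-49 + (0 + 19)) + 2*(-97)) - 134) = 54062/((63 - 119/(-49 + 19) - 194) - 134) = 54062/((63 - 119/(-30) - 194) - 134) = 54062/((63 - 119*(-1/30) - 194) - 134) = 54062/((63 + 119/30 - 194) - 134) = 54062/(-3811/30 - 134) = 54062/(-7831/30) = 54062*(-30/7831) = -1621860/7831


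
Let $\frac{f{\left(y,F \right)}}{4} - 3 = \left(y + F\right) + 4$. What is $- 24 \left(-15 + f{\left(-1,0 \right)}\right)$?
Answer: $-216$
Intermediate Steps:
$f{\left(y,F \right)} = 28 + 4 F + 4 y$ ($f{\left(y,F \right)} = 12 + 4 \left(\left(y + F\right) + 4\right) = 12 + 4 \left(\left(F + y\right) + 4\right) = 12 + 4 \left(4 + F + y\right) = 12 + \left(16 + 4 F + 4 y\right) = 28 + 4 F + 4 y$)
$- 24 \left(-15 + f{\left(-1,0 \right)}\right) = - 24 \left(-15 + \left(28 + 4 \cdot 0 + 4 \left(-1\right)\right)\right) = - 24 \left(-15 + \left(28 + 0 - 4\right)\right) = - 24 \left(-15 + 24\right) = \left(-24\right) 9 = -216$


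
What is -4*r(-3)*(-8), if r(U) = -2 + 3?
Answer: 32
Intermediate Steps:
r(U) = 1
-4*r(-3)*(-8) = -4*1*(-8) = -4*(-8) = 32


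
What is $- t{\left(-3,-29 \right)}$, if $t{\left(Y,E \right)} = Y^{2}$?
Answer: $-9$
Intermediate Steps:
$- t{\left(-3,-29 \right)} = - \left(-3\right)^{2} = \left(-1\right) 9 = -9$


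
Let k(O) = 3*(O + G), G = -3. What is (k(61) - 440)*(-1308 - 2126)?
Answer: 913444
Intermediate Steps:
k(O) = -9 + 3*O (k(O) = 3*(O - 3) = 3*(-3 + O) = -9 + 3*O)
(k(61) - 440)*(-1308 - 2126) = ((-9 + 3*61) - 440)*(-1308 - 2126) = ((-9 + 183) - 440)*(-3434) = (174 - 440)*(-3434) = -266*(-3434) = 913444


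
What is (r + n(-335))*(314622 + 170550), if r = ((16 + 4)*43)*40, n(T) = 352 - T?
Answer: 17023229964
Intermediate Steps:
r = 34400 (r = (20*43)*40 = 860*40 = 34400)
(r + n(-335))*(314622 + 170550) = (34400 + (352 - 1*(-335)))*(314622 + 170550) = (34400 + (352 + 335))*485172 = (34400 + 687)*485172 = 35087*485172 = 17023229964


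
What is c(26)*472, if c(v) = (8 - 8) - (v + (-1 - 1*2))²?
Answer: -249688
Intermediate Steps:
c(v) = -(-3 + v)² (c(v) = 0 - (v + (-1 - 2))² = 0 - (v - 3)² = 0 - (-3 + v)² = -(-3 + v)²)
c(26)*472 = -(-3 + 26)²*472 = -1*23²*472 = -1*529*472 = -529*472 = -249688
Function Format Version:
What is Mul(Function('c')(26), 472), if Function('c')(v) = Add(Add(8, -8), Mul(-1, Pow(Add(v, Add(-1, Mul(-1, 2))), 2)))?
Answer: -249688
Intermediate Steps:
Function('c')(v) = Mul(-1, Pow(Add(-3, v), 2)) (Function('c')(v) = Add(0, Mul(-1, Pow(Add(v, Add(-1, -2)), 2))) = Add(0, Mul(-1, Pow(Add(v, -3), 2))) = Add(0, Mul(-1, Pow(Add(-3, v), 2))) = Mul(-1, Pow(Add(-3, v), 2)))
Mul(Function('c')(26), 472) = Mul(Mul(-1, Pow(Add(-3, 26), 2)), 472) = Mul(Mul(-1, Pow(23, 2)), 472) = Mul(Mul(-1, 529), 472) = Mul(-529, 472) = -249688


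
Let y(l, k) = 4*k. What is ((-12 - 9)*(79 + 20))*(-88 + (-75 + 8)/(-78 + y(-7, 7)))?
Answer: 9008307/50 ≈ 1.8017e+5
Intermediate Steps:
((-12 - 9)*(79 + 20))*(-88 + (-75 + 8)/(-78 + y(-7, 7))) = ((-12 - 9)*(79 + 20))*(-88 + (-75 + 8)/(-78 + 4*7)) = (-21*99)*(-88 - 67/(-78 + 28)) = -2079*(-88 - 67/(-50)) = -2079*(-88 - 67*(-1/50)) = -2079*(-88 + 67/50) = -2079*(-4333/50) = 9008307/50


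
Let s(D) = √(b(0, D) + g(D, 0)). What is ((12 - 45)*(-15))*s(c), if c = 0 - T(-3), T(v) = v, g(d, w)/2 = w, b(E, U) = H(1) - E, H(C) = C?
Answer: 495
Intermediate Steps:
b(E, U) = 1 - E
g(d, w) = 2*w
c = 3 (c = 0 - 1*(-3) = 0 + 3 = 3)
s(D) = 1 (s(D) = √((1 - 1*0) + 2*0) = √((1 + 0) + 0) = √(1 + 0) = √1 = 1)
((12 - 45)*(-15))*s(c) = ((12 - 45)*(-15))*1 = -33*(-15)*1 = 495*1 = 495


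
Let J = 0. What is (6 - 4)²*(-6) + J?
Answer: -24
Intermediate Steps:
(6 - 4)²*(-6) + J = (6 - 4)²*(-6) + 0 = 2²*(-6) + 0 = 4*(-6) + 0 = -24 + 0 = -24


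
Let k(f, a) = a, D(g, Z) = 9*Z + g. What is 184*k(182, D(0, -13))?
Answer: -21528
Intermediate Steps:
D(g, Z) = g + 9*Z
184*k(182, D(0, -13)) = 184*(0 + 9*(-13)) = 184*(0 - 117) = 184*(-117) = -21528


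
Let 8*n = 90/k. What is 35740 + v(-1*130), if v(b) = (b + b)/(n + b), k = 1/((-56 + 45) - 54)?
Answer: 1894236/53 ≈ 35740.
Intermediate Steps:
k = -1/65 (k = 1/(-11 - 54) = 1/(-65) = -1/65 ≈ -0.015385)
n = -2925/4 (n = (90/(-1/65))/8 = (90*(-65))/8 = (⅛)*(-5850) = -2925/4 ≈ -731.25)
v(b) = 2*b/(-2925/4 + b) (v(b) = (b + b)/(-2925/4 + b) = (2*b)/(-2925/4 + b) = 2*b/(-2925/4 + b))
35740 + v(-1*130) = 35740 + 8*(-1*130)/(-2925 + 4*(-1*130)) = 35740 + 8*(-130)/(-2925 + 4*(-130)) = 35740 + 8*(-130)/(-2925 - 520) = 35740 + 8*(-130)/(-3445) = 35740 + 8*(-130)*(-1/3445) = 35740 + 16/53 = 1894236/53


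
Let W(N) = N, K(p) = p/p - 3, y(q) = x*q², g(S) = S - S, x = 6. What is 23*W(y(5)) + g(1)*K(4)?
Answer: 3450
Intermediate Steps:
g(S) = 0
y(q) = 6*q²
K(p) = -2 (K(p) = 1 - 3 = -2)
23*W(y(5)) + g(1)*K(4) = 23*(6*5²) + 0*(-2) = 23*(6*25) + 0 = 23*150 + 0 = 3450 + 0 = 3450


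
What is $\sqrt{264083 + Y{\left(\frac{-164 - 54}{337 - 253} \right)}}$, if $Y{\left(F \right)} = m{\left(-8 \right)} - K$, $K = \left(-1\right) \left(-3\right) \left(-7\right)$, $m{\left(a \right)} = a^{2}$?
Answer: $6 \sqrt{7338} \approx 513.97$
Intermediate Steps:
$K = -21$ ($K = 3 \left(-7\right) = -21$)
$Y{\left(F \right)} = 85$ ($Y{\left(F \right)} = \left(-8\right)^{2} - -21 = 64 + 21 = 85$)
$\sqrt{264083 + Y{\left(\frac{-164 - 54}{337 - 253} \right)}} = \sqrt{264083 + 85} = \sqrt{264168} = 6 \sqrt{7338}$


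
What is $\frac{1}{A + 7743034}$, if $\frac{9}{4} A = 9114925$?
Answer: $\frac{9}{106147006} \approx 8.4788 \cdot 10^{-8}$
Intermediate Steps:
$A = \frac{36459700}{9}$ ($A = \frac{4}{9} \cdot 9114925 = \frac{36459700}{9} \approx 4.0511 \cdot 10^{6}$)
$\frac{1}{A + 7743034} = \frac{1}{\frac{36459700}{9} + 7743034} = \frac{1}{\frac{106147006}{9}} = \frac{9}{106147006}$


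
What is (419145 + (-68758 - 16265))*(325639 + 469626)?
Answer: 265715532330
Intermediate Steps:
(419145 + (-68758 - 16265))*(325639 + 469626) = (419145 - 85023)*795265 = 334122*795265 = 265715532330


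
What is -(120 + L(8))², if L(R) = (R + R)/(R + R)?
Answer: -14641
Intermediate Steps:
L(R) = 1 (L(R) = (2*R)/((2*R)) = (2*R)*(1/(2*R)) = 1)
-(120 + L(8))² = -(120 + 1)² = -1*121² = -1*14641 = -14641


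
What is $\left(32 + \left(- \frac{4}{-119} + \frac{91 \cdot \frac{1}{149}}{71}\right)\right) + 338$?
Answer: $\frac{465846515}{1258901} \approx 370.04$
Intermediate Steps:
$\left(32 + \left(- \frac{4}{-119} + \frac{91 \cdot \frac{1}{149}}{71}\right)\right) + 338 = \left(32 + \left(\left(-4\right) \left(- \frac{1}{119}\right) + 91 \cdot \frac{1}{149} \cdot \frac{1}{71}\right)\right) + 338 = \left(32 + \left(\frac{4}{119} + \frac{91}{149} \cdot \frac{1}{71}\right)\right) + 338 = \left(32 + \left(\frac{4}{119} + \frac{91}{10579}\right)\right) + 338 = \left(32 + \frac{53145}{1258901}\right) + 338 = \frac{40337977}{1258901} + 338 = \frac{465846515}{1258901}$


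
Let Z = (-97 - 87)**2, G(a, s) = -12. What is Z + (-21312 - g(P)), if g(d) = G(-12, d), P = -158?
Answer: 12556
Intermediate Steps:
g(d) = -12
Z = 33856 (Z = (-184)**2 = 33856)
Z + (-21312 - g(P)) = 33856 + (-21312 - 1*(-12)) = 33856 + (-21312 + 12) = 33856 - 21300 = 12556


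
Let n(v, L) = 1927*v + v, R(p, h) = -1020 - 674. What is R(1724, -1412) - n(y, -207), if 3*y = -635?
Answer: 1219198/3 ≈ 4.0640e+5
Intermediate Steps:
R(p, h) = -1694
y = -635/3 (y = (1/3)*(-635) = -635/3 ≈ -211.67)
n(v, L) = 1928*v
R(1724, -1412) - n(y, -207) = -1694 - 1928*(-635)/3 = -1694 - 1*(-1224280/3) = -1694 + 1224280/3 = 1219198/3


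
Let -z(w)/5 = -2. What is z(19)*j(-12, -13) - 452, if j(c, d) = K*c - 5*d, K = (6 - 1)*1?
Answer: -402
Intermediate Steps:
K = 5 (K = 5*1 = 5)
j(c, d) = -5*d + 5*c (j(c, d) = 5*c - 5*d = -5*d + 5*c)
z(w) = 10 (z(w) = -5*(-2) = 10)
z(19)*j(-12, -13) - 452 = 10*(-5*(-13) + 5*(-12)) - 452 = 10*(65 - 60) - 452 = 10*5 - 452 = 50 - 452 = -402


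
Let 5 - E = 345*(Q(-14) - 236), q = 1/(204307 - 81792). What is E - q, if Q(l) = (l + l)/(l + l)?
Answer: 9933516199/122515 ≈ 81080.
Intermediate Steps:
Q(l) = 1 (Q(l) = (2*l)/((2*l)) = (2*l)*(1/(2*l)) = 1)
q = 1/122515 ≈ 8.1623e-6
E = 81080 (E = 5 - 345*(1 - 236) = 5 - 345*(-235) = 5 - 1*(-81075) = 5 + 81075 = 81080)
E - q = 81080 - 1*1/122515 = 81080 - 1/122515 = 9933516199/122515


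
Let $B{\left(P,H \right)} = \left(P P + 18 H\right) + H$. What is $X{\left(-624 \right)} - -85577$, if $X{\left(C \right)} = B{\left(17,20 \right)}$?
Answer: $86246$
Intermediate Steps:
$B{\left(P,H \right)} = P^{2} + 19 H$ ($B{\left(P,H \right)} = \left(P^{2} + 18 H\right) + H = P^{2} + 19 H$)
$X{\left(C \right)} = 669$ ($X{\left(C \right)} = 17^{2} + 19 \cdot 20 = 289 + 380 = 669$)
$X{\left(-624 \right)} - -85577 = 669 - -85577 = 669 + 85577 = 86246$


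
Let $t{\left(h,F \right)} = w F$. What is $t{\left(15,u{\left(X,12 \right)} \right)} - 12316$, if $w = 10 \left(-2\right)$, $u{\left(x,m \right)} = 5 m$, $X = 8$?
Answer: $-13516$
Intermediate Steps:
$w = -20$
$t{\left(h,F \right)} = - 20 F$
$t{\left(15,u{\left(X,12 \right)} \right)} - 12316 = - 20 \cdot 5 \cdot 12 - 12316 = \left(-20\right) 60 - 12316 = -1200 - 12316 = -13516$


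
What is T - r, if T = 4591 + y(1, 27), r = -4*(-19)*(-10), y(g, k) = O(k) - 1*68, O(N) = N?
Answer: 5310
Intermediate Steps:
y(g, k) = -68 + k (y(g, k) = k - 1*68 = k - 68 = -68 + k)
r = -760 (r = 76*(-10) = -760)
T = 4550 (T = 4591 + (-68 + 27) = 4591 - 41 = 4550)
T - r = 4550 - 1*(-760) = 4550 + 760 = 5310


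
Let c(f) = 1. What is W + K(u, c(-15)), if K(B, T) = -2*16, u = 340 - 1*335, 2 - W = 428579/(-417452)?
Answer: -12094981/417452 ≈ -28.973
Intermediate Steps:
W = 1263483/417452 (W = 2 - 428579/(-417452) = 2 - 428579*(-1)/417452 = 2 - 1*(-428579/417452) = 2 + 428579/417452 = 1263483/417452 ≈ 3.0267)
u = 5 (u = 340 - 335 = 5)
K(B, T) = -32
W + K(u, c(-15)) = 1263483/417452 - 32 = -12094981/417452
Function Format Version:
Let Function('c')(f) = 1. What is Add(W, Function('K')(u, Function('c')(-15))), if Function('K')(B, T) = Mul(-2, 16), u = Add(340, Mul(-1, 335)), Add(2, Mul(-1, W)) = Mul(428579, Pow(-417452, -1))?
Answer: Rational(-12094981, 417452) ≈ -28.973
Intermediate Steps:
W = Rational(1263483, 417452) (W = Add(2, Mul(-1, Mul(428579, Pow(-417452, -1)))) = Add(2, Mul(-1, Mul(428579, Rational(-1, 417452)))) = Add(2, Mul(-1, Rational(-428579, 417452))) = Add(2, Rational(428579, 417452)) = Rational(1263483, 417452) ≈ 3.0267)
u = 5 (u = Add(340, -335) = 5)
Function('K')(B, T) = -32
Add(W, Function('K')(u, Function('c')(-15))) = Add(Rational(1263483, 417452), -32) = Rational(-12094981, 417452)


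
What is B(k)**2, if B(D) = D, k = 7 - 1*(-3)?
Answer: 100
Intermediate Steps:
k = 10 (k = 7 + 3 = 10)
B(k)**2 = 10**2 = 100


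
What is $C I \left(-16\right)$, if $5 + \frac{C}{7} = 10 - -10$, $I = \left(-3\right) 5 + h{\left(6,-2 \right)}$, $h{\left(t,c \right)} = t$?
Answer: $15120$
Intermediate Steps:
$I = -9$ ($I = \left(-3\right) 5 + 6 = -15 + 6 = -9$)
$C = 105$ ($C = -35 + 7 \left(10 - -10\right) = -35 + 7 \left(10 + 10\right) = -35 + 7 \cdot 20 = -35 + 140 = 105$)
$C I \left(-16\right) = 105 \left(-9\right) \left(-16\right) = \left(-945\right) \left(-16\right) = 15120$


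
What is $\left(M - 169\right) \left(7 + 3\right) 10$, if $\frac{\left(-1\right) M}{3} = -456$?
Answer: $119900$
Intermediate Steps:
$M = 1368$ ($M = \left(-3\right) \left(-456\right) = 1368$)
$\left(M - 169\right) \left(7 + 3\right) 10 = \left(1368 - 169\right) \left(7 + 3\right) 10 = 1199 \cdot 10 \cdot 10 = 1199 \cdot 100 = 119900$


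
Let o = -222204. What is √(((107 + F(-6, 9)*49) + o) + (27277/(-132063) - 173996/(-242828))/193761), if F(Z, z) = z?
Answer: I*√59430526418552002766240946476031762/517803572817567 ≈ 470.8*I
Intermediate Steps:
√(((107 + F(-6, 9)*49) + o) + (27277/(-132063) - 173996/(-242828))/193761) = √(((107 + 9*49) - 222204) + (27277/(-132063) - 173996/(-242828))/193761) = √(((107 + 441) - 222204) + (27277*(-1/132063) - 173996*(-1/242828))*(1/193761)) = √((548 - 222204) + (-27277/132063 + 43499/60707)*(1/193761)) = √(-221656 + (4088703598/8017148541)*(1/193761)) = √(-221656 + 4088703598/1553410718452701) = √(-344322806205263189258/1553410718452701) = I*√59430526418552002766240946476031762/517803572817567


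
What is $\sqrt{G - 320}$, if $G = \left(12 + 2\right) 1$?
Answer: $3 i \sqrt{34} \approx 17.493 i$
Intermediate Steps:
$G = 14$ ($G = 14 \cdot 1 = 14$)
$\sqrt{G - 320} = \sqrt{14 - 320} = \sqrt{-306} = 3 i \sqrt{34}$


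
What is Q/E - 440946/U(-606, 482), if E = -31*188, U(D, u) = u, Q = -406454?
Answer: -593480615/702274 ≈ -845.08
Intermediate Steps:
E = -5828
Q/E - 440946/U(-606, 482) = -406454/(-5828) - 440946/482 = -406454*(-1/5828) - 440946*1/482 = 203227/2914 - 220473/241 = -593480615/702274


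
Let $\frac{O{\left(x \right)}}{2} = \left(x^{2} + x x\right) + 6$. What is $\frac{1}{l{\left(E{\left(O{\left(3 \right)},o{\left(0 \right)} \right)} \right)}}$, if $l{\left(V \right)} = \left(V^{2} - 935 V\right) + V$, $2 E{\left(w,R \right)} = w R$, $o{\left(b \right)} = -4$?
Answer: $\frac{1}{98880} \approx 1.0113 \cdot 10^{-5}$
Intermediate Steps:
$O{\left(x \right)} = 12 + 4 x^{2}$ ($O{\left(x \right)} = 2 \left(\left(x^{2} + x x\right) + 6\right) = 2 \left(\left(x^{2} + x^{2}\right) + 6\right) = 2 \left(2 x^{2} + 6\right) = 2 \left(6 + 2 x^{2}\right) = 12 + 4 x^{2}$)
$E{\left(w,R \right)} = \frac{R w}{2}$ ($E{\left(w,R \right)} = \frac{w R}{2} = \frac{R w}{2}$)
$l{\left(V \right)} = V^{2} - 934 V$
$\frac{1}{l{\left(E{\left(O{\left(3 \right)},o{\left(0 \right)} \right)} \right)}} = \frac{1}{\frac{1}{2} \left(-4\right) \left(12 + 4 \cdot 3^{2}\right) \left(-934 + \frac{1}{2} \left(-4\right) \left(12 + 4 \cdot 3^{2}\right)\right)} = \frac{1}{\frac{1}{2} \left(-4\right) \left(12 + 4 \cdot 9\right) \left(-934 + \frac{1}{2} \left(-4\right) \left(12 + 4 \cdot 9\right)\right)} = \frac{1}{\frac{1}{2} \left(-4\right) \left(12 + 36\right) \left(-934 + \frac{1}{2} \left(-4\right) \left(12 + 36\right)\right)} = \frac{1}{\frac{1}{2} \left(-4\right) 48 \left(-934 + \frac{1}{2} \left(-4\right) 48\right)} = \frac{1}{\left(-96\right) \left(-934 - 96\right)} = \frac{1}{\left(-96\right) \left(-1030\right)} = \frac{1}{98880}$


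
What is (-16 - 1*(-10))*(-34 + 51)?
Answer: -102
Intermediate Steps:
(-16 - 1*(-10))*(-34 + 51) = (-16 + 10)*17 = -6*17 = -102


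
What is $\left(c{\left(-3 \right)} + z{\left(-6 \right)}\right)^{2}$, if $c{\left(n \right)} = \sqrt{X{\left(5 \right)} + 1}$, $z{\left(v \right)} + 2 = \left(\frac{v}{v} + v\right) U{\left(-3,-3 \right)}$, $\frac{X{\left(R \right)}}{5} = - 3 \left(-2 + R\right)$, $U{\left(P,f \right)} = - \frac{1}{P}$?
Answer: $\frac{\left(-11 + 6 i \sqrt{11}\right)^{2}}{9} \approx -30.556 - 48.644 i$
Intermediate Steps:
$X{\left(R \right)} = 30 - 15 R$ ($X{\left(R \right)} = 5 \left(- 3 \left(-2 + R\right)\right) = 5 \left(6 - 3 R\right) = 30 - 15 R$)
$z{\left(v \right)} = - \frac{5}{3} + \frac{v}{3}$ ($z{\left(v \right)} = -2 + \left(\frac{v}{v} + v\right) \left(- \frac{1}{-3}\right) = -2 + \left(1 + v\right) \left(\left(-1\right) \left(- \frac{1}{3}\right)\right) = -2 + \left(1 + v\right) \frac{1}{3} = -2 + \left(\frac{1}{3} + \frac{v}{3}\right) = - \frac{5}{3} + \frac{v}{3}$)
$c{\left(n \right)} = 2 i \sqrt{11}$ ($c{\left(n \right)} = \sqrt{\left(30 - 75\right) + 1} = \sqrt{-45 + 1} = \sqrt{-44} = 2 i \sqrt{11}$)
$\left(c{\left(-3 \right)} + z{\left(-6 \right)}\right)^{2} = \left(2 i \sqrt{11} + \left(- \frac{5}{3} + \frac{1}{3} \left(-6\right)\right)\right)^{2} = \left(2 i \sqrt{11} - \frac{11}{3}\right)^{2} = \left(- \frac{11}{3} + 2 i \sqrt{11}\right)^{2}$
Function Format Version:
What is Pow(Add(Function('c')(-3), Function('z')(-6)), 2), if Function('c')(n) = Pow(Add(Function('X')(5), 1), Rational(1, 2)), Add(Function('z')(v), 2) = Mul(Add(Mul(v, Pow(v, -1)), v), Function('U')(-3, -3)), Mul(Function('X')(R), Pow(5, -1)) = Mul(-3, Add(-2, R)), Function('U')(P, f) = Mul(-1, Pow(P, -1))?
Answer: Mul(Rational(1, 9), Pow(Add(-11, Mul(6, I, Pow(11, Rational(1, 2)))), 2)) ≈ Add(-30.556, Mul(-48.644, I))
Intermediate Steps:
Function('X')(R) = Add(30, Mul(-15, R)) (Function('X')(R) = Mul(5, Mul(-3, Add(-2, R))) = Mul(5, Add(6, Mul(-3, R))) = Add(30, Mul(-15, R)))
Function('z')(v) = Add(Rational(-5, 3), Mul(Rational(1, 3), v)) (Function('z')(v) = Add(-2, Mul(Add(Mul(v, Pow(v, -1)), v), Mul(-1, Pow(-3, -1)))) = Add(-2, Mul(Add(1, v), Mul(-1, Rational(-1, 3)))) = Add(-2, Mul(Add(1, v), Rational(1, 3))) = Add(-2, Add(Rational(1, 3), Mul(Rational(1, 3), v))) = Add(Rational(-5, 3), Mul(Rational(1, 3), v)))
Function('c')(n) = Mul(2, I, Pow(11, Rational(1, 2))) (Function('c')(n) = Pow(Add(Add(30, Mul(-15, 5)), 1), Rational(1, 2)) = Pow(Add(Add(30, -75), 1), Rational(1, 2)) = Pow(Add(-45, 1), Rational(1, 2)) = Pow(-44, Rational(1, 2)) = Mul(2, I, Pow(11, Rational(1, 2))))
Pow(Add(Function('c')(-3), Function('z')(-6)), 2) = Pow(Add(Mul(2, I, Pow(11, Rational(1, 2))), Add(Rational(-5, 3), Mul(Rational(1, 3), -6))), 2) = Pow(Add(Mul(2, I, Pow(11, Rational(1, 2))), Add(Rational(-5, 3), -2)), 2) = Pow(Add(Mul(2, I, Pow(11, Rational(1, 2))), Rational(-11, 3)), 2) = Pow(Add(Rational(-11, 3), Mul(2, I, Pow(11, Rational(1, 2)))), 2)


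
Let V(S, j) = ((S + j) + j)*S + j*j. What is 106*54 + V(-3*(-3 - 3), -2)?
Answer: 5980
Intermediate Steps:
V(S, j) = j² + S*(S + 2*j) (V(S, j) = (S + 2*j)*S + j² = S*(S + 2*j) + j² = j² + S*(S + 2*j))
106*54 + V(-3*(-3 - 3), -2) = 106*54 + ((-3*(-3 - 3))² + (-2)² + 2*(-3*(-3 - 3))*(-2)) = 5724 + ((-3*(-6))² + 4 + 2*(-3*(-6))*(-2)) = 5724 + (18² + 4 + 2*18*(-2)) = 5724 + (324 + 4 - 72) = 5724 + 256 = 5980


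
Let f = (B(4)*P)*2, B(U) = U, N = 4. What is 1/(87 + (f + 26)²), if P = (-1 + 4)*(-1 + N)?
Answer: 1/9691 ≈ 0.00010319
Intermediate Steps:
P = 9 (P = (-1 + 4)*(-1 + 4) = 3*3 = 9)
f = 72 (f = (4*9)*2 = 36*2 = 72)
1/(87 + (f + 26)²) = 1/(87 + (72 + 26)²) = 1/(87 + 98²) = 1/(87 + 9604) = 1/9691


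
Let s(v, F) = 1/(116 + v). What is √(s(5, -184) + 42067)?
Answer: 2*√1272527/11 ≈ 205.10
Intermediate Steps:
√(s(5, -184) + 42067) = √(1/(116 + 5) + 42067) = √(1/121 + 42067) = √(5090108/121) = 2*√1272527/11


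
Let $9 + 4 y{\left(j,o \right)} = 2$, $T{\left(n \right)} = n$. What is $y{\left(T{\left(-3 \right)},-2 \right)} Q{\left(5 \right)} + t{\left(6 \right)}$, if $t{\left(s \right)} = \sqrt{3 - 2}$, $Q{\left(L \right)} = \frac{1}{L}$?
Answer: $\frac{13}{20} \approx 0.65$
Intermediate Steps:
$t{\left(s \right)} = 1$ ($t{\left(s \right)} = \sqrt{1} = 1$)
$y{\left(j,o \right)} = - \frac{7}{4}$ ($y{\left(j,o \right)} = - \frac{9}{4} + \frac{1}{4} \cdot 2 = - \frac{9}{4} + \frac{1}{2} = - \frac{7}{4}$)
$y{\left(T{\left(-3 \right)},-2 \right)} Q{\left(5 \right)} + t{\left(6 \right)} = - \frac{7}{4 \cdot 5} + 1 = \left(- \frac{7}{4}\right) \frac{1}{5} + 1 = - \frac{7}{20} + 1 = \frac{13}{20}$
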